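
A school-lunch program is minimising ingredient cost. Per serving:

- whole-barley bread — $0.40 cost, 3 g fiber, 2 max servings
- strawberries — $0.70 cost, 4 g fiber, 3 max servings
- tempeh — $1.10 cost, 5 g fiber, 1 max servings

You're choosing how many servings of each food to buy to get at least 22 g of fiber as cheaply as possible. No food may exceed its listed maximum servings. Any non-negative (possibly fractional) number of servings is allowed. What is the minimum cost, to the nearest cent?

$3.78

Cost per g of fiber: whole-barley bread $0.1333, strawberries $0.1750, tempeh $0.2200.
Take 2 servings of whole-barley bread: +6.0 g fiber for $0.80 (total $0.80, still need 16.0 g).
Take 3 servings of strawberries: +12.0 g fiber for $2.10 (total $2.90, still need 4.0 g).
Take 0.8 servings of tempeh: +4.0 g fiber for $0.88 (total $3.78, still need 0.0 g).
Filling from the cheapest source first is optimal under one linear minimum: $3.78.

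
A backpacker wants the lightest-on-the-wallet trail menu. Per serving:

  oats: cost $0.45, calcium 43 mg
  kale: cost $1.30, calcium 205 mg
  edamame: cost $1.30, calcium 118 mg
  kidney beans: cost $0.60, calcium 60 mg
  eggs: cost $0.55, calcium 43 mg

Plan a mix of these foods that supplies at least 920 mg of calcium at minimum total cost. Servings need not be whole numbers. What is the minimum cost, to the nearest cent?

$5.83

Cost per mg of calcium: kale $0.0063, kidney beans $0.0100, oats $0.0105, edamame $0.0110, eggs $0.0128.
With no serving limits, use only kale: 920 mg / 205 mg = 4.488 servings × $1.30 = $5.83.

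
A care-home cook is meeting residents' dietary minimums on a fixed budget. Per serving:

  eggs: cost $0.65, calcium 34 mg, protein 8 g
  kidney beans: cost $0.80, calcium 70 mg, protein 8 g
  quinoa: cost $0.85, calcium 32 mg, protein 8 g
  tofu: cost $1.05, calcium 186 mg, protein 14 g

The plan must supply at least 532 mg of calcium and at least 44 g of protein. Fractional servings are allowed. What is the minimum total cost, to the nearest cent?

eggs only: max(532/34, 44/8) = 15.65 servings → $10.17.
kidney beans only: max(532/70, 44/8) = 7.6 servings → $6.08.
quinoa only: max(532/32, 44/8) = 16.62 servings → $14.13.
tofu only: max(532/186, 44/14) = 3.143 servings → $3.30.
eggs + kidney beans: intersection lies outside the first quadrant.
eggs + quinoa: intersection lies outside the first quadrant.
eggs + tofu with both tight: 0.7273 servings and 2.727 servings → $3.34.
kidney beans + quinoa with both targets exact would need a negative amount; discard.
kidney beans + tofu with both tight: 1.449 servings and 2.315 servings → $3.59.
quinoa + tofu with both tight: 0.7077 servings and 2.738 servings → $3.48.
The minimum over all feasible corners is $3.30.

$3.30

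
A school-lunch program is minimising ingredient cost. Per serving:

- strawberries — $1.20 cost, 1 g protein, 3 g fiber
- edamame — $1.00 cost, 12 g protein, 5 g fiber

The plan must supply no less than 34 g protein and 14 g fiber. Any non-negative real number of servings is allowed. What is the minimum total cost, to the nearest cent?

Two binding constraints pin down two serving amounts, so the optimal mix uses at most two foods. The candidates are each food alone (scaled to the tighter of protein/fiber) and each pair with both constraints tight.
strawberries only: max(34/1, 14/3) = 34 servings → $40.80.
edamame only: max(34/12, 14/5) = 2.833 servings → $2.83.
strawberries + edamame: intersection lies outside the first quadrant.
So the least-cost plan costs $2.83.

$2.83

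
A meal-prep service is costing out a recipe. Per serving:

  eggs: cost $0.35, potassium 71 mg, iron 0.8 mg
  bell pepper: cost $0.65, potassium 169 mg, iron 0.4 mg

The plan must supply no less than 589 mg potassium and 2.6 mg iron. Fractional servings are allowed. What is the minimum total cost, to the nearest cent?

Check every corner: each single food scaled to meet both minima, and each pair solved so both constraints bind.
eggs only: max(589/71, 2.6/0.8) = 8.296 servings → $2.90.
bell pepper only: max(589/169, 2.6/0.4) = 6.5 servings → $4.22.
eggs + bell pepper with both tight: 1.908 servings and 2.684 servings → $2.41.
So the least-cost plan costs $2.41.

$2.41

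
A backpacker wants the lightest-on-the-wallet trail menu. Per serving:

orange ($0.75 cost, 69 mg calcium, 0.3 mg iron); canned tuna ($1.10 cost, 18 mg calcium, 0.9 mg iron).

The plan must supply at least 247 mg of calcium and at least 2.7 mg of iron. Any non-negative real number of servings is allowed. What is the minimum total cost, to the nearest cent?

$4.47

orange only: max(247/69, 2.7/0.3) = 9 servings → $6.75.
canned tuna only: max(247/18, 2.7/0.9) = 13.72 servings → $15.09.
orange + canned tuna with both tight: 3.063 servings and 1.979 servings → $4.47.
The minimum over all feasible corners is $4.47.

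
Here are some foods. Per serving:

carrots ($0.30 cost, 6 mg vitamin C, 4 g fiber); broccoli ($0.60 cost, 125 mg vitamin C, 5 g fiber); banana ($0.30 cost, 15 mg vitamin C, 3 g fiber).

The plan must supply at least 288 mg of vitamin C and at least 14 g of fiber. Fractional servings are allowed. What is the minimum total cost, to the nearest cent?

$1.56

Minimising a linear cost over {vitamin C ≥ 288, fiber ≥ 14, servings ≥ 0} — the optimum is at a vertex, using one or two foods.
carrots only: max(288/6, 14/4) = 48 servings → $14.40.
broccoli only: max(288/125, 14/5) = 2.8 servings → $1.68.
banana only: max(288/15, 14/3) = 19.2 servings → $5.76.
carrots + broccoli with both tight: 0.6596 servings and 2.272 servings → $1.56.
carrots + banana: intersection lies outside the first quadrant.
broccoli + banana with both tight: 2.18 servings and 1.033 servings → $1.62.
Cheapest feasible corner: $1.56.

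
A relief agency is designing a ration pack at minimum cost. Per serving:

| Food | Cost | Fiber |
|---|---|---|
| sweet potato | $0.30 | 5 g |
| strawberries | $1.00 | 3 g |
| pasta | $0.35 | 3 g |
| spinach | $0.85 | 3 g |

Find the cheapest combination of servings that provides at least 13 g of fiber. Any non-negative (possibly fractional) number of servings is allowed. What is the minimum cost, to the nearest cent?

Cost per g of fiber: sweet potato $0.0600, pasta $0.1167, spinach $0.2833, strawberries $0.3333.
With no serving limits, use only sweet potato: 13 g / 5 g = 2.6 servings × $0.30 = $0.78.

$0.78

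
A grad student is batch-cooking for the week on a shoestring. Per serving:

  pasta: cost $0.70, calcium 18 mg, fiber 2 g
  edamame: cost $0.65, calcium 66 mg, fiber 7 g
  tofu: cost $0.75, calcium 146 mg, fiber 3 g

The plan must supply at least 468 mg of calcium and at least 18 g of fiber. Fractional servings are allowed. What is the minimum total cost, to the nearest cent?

$2.87

pasta only: max(468/18, 18/2) = 26 servings → $18.20.
edamame only: max(468/66, 18/7) = 7.091 servings → $4.61.
tofu only: max(468/146, 18/3) = 6 servings → $4.50.
pasta + edamame: the both-tight solution has a negative serving — not a feasible corner.
pasta + tofu with both tight: 5.143 servings and 2.571 servings → $5.53.
edamame + tofu with both tight: 1.485 servings and 2.534 servings → $2.87.
So the least-cost plan costs $2.87.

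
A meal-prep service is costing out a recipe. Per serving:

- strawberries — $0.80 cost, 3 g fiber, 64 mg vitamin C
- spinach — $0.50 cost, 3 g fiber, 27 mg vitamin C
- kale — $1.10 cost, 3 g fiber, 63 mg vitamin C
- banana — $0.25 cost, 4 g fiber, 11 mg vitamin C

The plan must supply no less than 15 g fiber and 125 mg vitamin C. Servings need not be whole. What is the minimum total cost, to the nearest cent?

An LP optimum is at a vertex; with two nutrient constraints at most two foods are used. Check each candidate.
strawberries only: max(15/3, 125/64) = 5 servings → $4.00.
spinach only: max(15/3, 125/27) = 5 servings → $2.50.
kale only: max(15/3, 125/63) = 5 servings → $5.50.
banana only: max(15/4, 125/11) = 11.36 servings → $2.84.
strawberries + spinach: intersection lies outside the first quadrant.
strawberries + kale: intersection lies outside the first quadrant.
strawberries + banana with both tight: 1.502 servings and 2.623 servings → $1.86.
spinach + kale with both targets exact would need a negative amount; discard.
spinach + banana with both tight: 4.467 servings and 0.4 servings → $2.33.
kale + banana with both tight: 1.53 servings and 2.603 servings → $2.33.
The minimum over all feasible corners is $1.86.

$1.86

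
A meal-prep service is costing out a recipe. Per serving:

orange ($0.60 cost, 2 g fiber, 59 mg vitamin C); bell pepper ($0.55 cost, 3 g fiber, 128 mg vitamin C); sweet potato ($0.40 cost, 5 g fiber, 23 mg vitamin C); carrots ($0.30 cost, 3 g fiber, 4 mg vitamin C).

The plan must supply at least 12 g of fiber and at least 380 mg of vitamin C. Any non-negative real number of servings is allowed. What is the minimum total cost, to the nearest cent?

A basic optimal solution has at most two foods positive. Try each food alone and each pair with both targets met exactly.
orange only: max(12/2, 380/59) = 6.441 servings → $3.86.
bell pepper only: max(12/3, 380/128) = 4 servings → $2.20.
sweet potato only: max(12/5, 380/23) = 16.52 servings → $6.61.
carrots only: max(12/3, 380/4) = 95 servings → $28.50.
orange + bell pepper with both tight: 5.013 servings and 0.6582 servings → $3.37.
orange + sweet potato: intersection lies outside the first quadrant.
orange + carrots: intersection lies outside the first quadrant.
bell pepper + sweet potato with both tight: 2.844 servings and 0.6935 servings → $1.84.
bell pepper + carrots with both tight: 2.935 servings and 1.065 servings → $1.93.
sweet potato + carrots: intersection lies outside the first quadrant.
So the least-cost plan costs $1.84.

$1.84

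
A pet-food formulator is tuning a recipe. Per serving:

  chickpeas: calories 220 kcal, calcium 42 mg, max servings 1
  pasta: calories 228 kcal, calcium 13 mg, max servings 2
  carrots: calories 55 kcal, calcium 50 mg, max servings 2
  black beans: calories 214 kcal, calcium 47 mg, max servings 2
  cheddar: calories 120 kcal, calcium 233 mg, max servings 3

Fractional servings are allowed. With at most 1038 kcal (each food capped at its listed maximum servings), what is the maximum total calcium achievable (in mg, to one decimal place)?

919.7 mg

Calcium per kcal: cheddar 1.942, carrots 0.9091, black beans 0.2196, chickpeas 0.1909, pasta 0.05702.
Take 3 servings of cheddar: uses 360 kcal, +699.0 mg calcium (running total 699.0 mg).
Take 2 servings of carrots: uses 110 kcal, +100.0 mg calcium (running total 799.0 mg).
Take 2 servings of black beans: uses 428 kcal, +94.0 mg calcium (running total 893.0 mg).
Take 0.6364 servings of chickpeas: uses 140 kcal, +26.7 mg calcium (running total 919.7 mg).
Filling greedily by calcium-per-kcal is optimal for one linear limit, giving 919.7 mg.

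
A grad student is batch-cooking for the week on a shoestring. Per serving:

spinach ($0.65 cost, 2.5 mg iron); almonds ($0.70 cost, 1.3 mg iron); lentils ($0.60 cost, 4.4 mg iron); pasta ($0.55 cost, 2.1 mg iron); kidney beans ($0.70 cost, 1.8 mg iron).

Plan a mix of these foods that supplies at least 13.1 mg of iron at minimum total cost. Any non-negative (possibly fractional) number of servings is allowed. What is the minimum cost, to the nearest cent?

$1.79

Cost per mg of iron: lentils $0.1364, spinach $0.2600, pasta $0.2619, kidney beans $0.3889, almonds $0.5385.
With no serving limits, use only lentils: 13.1 mg / 4.4 mg = 2.977 servings × $0.60 = $1.79.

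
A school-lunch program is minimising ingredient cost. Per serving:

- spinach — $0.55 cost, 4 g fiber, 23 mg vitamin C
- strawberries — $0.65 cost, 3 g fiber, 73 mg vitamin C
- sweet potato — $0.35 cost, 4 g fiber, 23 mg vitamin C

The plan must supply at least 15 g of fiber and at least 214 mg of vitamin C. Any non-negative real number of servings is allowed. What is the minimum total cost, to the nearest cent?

$2.20

spinach only: max(15/4, 214/23) = 9.304 servings → $5.12.
strawberries only: max(15/3, 214/73) = 5 servings → $3.25.
sweet potato only: max(15/4, 214/23) = 9.304 servings → $3.26.
spinach + strawberries with both tight: 2.031 servings and 2.291 servings → $2.61.
spinach + sweet potato (both tight): parallel constraints — no distinct corner.
strawberries + sweet potato with both tight: 2.291 servings and 2.031 servings → $2.20.
The minimum over all feasible corners is $2.20.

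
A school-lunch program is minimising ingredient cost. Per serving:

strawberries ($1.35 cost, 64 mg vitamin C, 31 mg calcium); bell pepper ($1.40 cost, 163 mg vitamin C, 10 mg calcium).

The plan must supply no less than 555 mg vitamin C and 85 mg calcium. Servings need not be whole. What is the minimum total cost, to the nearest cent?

$6.27

At the optimum either one food covers both requirements or two foods hit both targets exactly; no other combination can be cheaper.
strawberries only: max(555/64, 85/31) = 8.672 servings → $11.71.
bell pepper only: max(555/163, 85/10) = 8.5 servings → $11.90.
strawberries + bell pepper with both tight: 1.882 servings and 2.666 servings → $6.27.
The minimum over all feasible corners is $6.27.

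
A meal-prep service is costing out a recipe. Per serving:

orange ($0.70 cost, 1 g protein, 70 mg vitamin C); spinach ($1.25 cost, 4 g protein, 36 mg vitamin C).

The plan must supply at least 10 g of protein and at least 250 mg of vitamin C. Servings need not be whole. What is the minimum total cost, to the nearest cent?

$4.14

orange only: max(10/1, 250/70) = 10 servings → $7.00.
spinach only: max(10/4, 250/36) = 6.944 servings → $8.68.
orange + spinach with both tight: 2.623 servings and 1.844 servings → $4.14.
The minimum over all feasible corners is $4.14.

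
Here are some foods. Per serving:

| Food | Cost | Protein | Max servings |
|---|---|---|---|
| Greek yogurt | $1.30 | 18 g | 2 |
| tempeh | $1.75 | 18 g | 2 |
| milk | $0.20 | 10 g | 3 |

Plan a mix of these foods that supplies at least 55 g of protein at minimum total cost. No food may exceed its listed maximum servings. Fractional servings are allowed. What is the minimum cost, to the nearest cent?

$2.41

Cost per g of protein: milk $0.0200, Greek yogurt $0.0722, tempeh $0.0972.
Take 3 servings of milk: +30.0 g protein for $0.60 (total $0.60, still need 25.0 g).
Take 1.389 servings of Greek yogurt: +25.0 g protein for $1.81 (total $2.41, still need 0.0 g).
Greedy by cheapest-per-g is optimal for a single linear constraint, so the minimum cost is $2.41.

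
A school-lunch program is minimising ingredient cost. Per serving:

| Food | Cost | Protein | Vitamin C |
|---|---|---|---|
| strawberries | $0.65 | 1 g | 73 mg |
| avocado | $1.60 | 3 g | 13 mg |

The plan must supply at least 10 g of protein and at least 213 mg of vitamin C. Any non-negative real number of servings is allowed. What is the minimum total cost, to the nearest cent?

$5.62

The cheapest plan sits at a corner of the feasible region — with two constraints it uses at most two foods.
strawberries only: max(10/1, 213/73) = 10 servings → $6.50.
avocado only: max(10/3, 213/13) = 16.38 servings → $26.22.
strawberries + avocado with both tight: 2.471 servings and 2.51 servings → $5.62.
The minimum over all feasible corners is $5.62.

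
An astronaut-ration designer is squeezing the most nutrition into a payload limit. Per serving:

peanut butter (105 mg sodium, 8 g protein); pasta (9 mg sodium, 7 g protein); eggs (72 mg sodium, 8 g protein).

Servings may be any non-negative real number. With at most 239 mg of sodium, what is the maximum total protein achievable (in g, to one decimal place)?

185.9 g

Protein per mg sodium: pasta 0.7778, eggs 0.1111, peanut butter 0.07619.
With no serving limits, spend the whole sodium allowance on pasta: 239 mg / 9 mg × 7 g = 185.9 g.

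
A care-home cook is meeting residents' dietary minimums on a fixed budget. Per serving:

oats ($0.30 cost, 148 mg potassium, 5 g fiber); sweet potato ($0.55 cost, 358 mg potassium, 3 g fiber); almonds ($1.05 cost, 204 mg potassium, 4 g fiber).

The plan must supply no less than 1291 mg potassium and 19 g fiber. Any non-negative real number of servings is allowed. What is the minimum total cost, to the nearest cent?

$2.14

oats only: max(1291/148, 19/5) = 8.723 servings → $2.62.
sweet potato only: max(1291/358, 19/3) = 6.333 servings → $3.48.
almonds only: max(1291/204, 19/4) = 6.328 servings → $6.64.
oats + sweet potato with both tight: 2.176 servings and 2.707 servings → $2.14.
oats + almonds with both targets exact would need a negative amount; discard.
sweet potato + almonds with both tight: 1.571 servings and 3.572 servings → $4.61.
The minimum over all feasible corners is $2.14.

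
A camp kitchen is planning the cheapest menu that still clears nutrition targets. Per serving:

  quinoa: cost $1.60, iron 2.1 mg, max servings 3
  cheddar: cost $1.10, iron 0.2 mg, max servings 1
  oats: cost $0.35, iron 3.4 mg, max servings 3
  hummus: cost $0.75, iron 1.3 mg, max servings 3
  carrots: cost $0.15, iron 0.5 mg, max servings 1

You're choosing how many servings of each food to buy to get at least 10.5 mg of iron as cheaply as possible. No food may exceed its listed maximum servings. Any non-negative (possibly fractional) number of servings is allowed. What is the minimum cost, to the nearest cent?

Cost per mg of iron: oats $0.1029, carrots $0.3000, hummus $0.5769, quinoa $0.7619, cheddar $5.5000.
Take 3 servings of oats: +10.2 mg iron for $1.05 (total $1.05, still need 0.3 mg).
Take 0.6 servings of carrots: +0.3 mg iron for $0.09 (total $1.14, still need 0.0 mg).
Filling from the cheapest source first is optimal under one linear minimum: $1.14.

$1.14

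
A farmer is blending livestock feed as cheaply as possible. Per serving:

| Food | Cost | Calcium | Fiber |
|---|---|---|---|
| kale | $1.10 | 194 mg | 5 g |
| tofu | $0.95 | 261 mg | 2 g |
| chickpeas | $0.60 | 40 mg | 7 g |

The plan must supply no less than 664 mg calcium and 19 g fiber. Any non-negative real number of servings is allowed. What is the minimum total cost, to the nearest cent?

$3.36

Compare the cost at each extreme point of the feasible region.
kale only: max(664/194, 19/5) = 3.8 servings → $4.18.
tofu only: max(664/261, 19/2) = 9.5 servings → $9.03.
chickpeas only: max(664/40, 19/7) = 16.6 servings → $9.96.
kale + tofu with both targets exact would need a negative amount; discard.
kale + chickpeas with both tight: 3.358 servings and 0.3161 servings → $3.88.
tofu + chickpeas with both tight: 2.226 servings and 2.078 servings → $3.36.
Cheapest feasible corner: $3.36.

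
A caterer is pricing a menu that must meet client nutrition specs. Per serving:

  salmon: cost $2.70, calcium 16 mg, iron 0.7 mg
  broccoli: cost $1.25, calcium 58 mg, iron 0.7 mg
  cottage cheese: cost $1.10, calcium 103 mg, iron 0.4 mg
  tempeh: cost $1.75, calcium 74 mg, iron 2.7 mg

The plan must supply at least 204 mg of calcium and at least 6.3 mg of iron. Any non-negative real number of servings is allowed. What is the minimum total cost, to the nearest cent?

$4.37

Minimising a linear cost over {calcium ≥ 204, iron ≥ 6.3, servings ≥ 0} — the optimum is at a vertex, using one or two foods.
salmon only: max(204/16, 6.3/0.7) = 12.75 servings → $34.42.
broccoli only: max(204/58, 6.3/0.7) = 9 servings → $11.25.
cottage cheese only: max(204/103, 6.3/0.4) = 15.75 servings → $17.32.
tempeh only: max(204/74, 6.3/2.7) = 2.757 servings → $4.82.
salmon + broccoli with both tight: 7.571 servings and 1.429 servings → $22.23.
salmon + cottage cheese with both tight: 8.635 servings and 0.6393 servings → $24.02.
salmon + tempeh: intersection lies outside the first quadrant.
broccoli + cottage cheese: intersection lies outside the first quadrant.
broccoli + tempeh with both tight: 0.8073 servings and 2.124 servings → $4.73.
cottage cheese + tempeh with both tight: 0.3404 servings and 2.283 servings → $4.37.
Cheapest feasible corner: $4.37.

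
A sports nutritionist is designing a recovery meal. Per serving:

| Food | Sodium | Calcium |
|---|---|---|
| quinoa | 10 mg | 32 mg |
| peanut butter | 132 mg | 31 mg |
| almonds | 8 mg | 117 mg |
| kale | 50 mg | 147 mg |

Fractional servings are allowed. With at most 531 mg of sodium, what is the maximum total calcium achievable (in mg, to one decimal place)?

7765.9 mg

Calcium per mg sodium: almonds 14.62, quinoa 3.2, kale 2.94, peanut butter 0.2348.
With no serving limits, spend the whole sodium allowance on almonds: 531 mg / 8 mg × 117 mg = 7765.9 mg.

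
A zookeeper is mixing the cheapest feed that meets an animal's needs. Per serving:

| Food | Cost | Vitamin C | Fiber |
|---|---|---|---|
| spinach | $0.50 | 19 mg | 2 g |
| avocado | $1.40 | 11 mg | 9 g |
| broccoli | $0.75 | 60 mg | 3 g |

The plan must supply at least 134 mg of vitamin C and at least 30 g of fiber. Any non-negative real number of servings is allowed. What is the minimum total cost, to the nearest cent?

$5.16

A basic optimal solution has at most two foods positive. Try each food alone and each pair with both targets met exactly.
spinach only: max(134/19, 30/2) = 15 servings → $7.50.
avocado only: max(134/11, 30/9) = 12.18 servings → $17.05.
broccoli only: max(134/60, 30/3) = 10 servings → $7.50.
spinach + avocado with both tight: 5.879 servings and 2.027 servings → $5.78.
spinach + broccoli: intersection lies outside the first quadrant.
avocado + broccoli with both tight: 2.757 servings and 1.728 servings → $5.16.
Cheapest feasible corner: $5.16.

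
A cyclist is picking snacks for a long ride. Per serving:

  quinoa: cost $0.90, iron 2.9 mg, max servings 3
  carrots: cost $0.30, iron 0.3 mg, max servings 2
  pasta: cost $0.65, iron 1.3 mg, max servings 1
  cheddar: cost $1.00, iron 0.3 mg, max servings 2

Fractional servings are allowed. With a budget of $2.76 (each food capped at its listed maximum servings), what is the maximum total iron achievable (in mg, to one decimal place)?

8.8 mg

Iron per dollar: quinoa 3.222, pasta 2, carrots 1, cheddar 0.3.
Take 3 servings of quinoa: spends $2.70, +8.7 mg iron (running total 8.7 mg).
Take 0.09231 servings of pasta: spends $0.06, +0.1 mg iron (running total 8.8 mg).
Greedy by best ratio exhausts the cost allowance optimally: 8.8 mg.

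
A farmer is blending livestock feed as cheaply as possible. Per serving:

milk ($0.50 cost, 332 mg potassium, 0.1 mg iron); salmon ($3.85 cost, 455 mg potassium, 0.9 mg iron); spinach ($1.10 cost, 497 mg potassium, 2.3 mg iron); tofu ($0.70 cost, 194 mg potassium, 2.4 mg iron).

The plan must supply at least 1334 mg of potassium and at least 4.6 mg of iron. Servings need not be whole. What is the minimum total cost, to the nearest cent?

$2.70

The cheapest plan sits at a corner of the feasible region — with two constraints it uses at most two foods.
milk only: max(1334/332, 4.6/0.1) = 46 servings → $23.00.
salmon only: max(1334/455, 4.6/0.9) = 5.111 servings → $19.68.
spinach only: max(1334/497, 4.6/2.3) = 2.684 servings → $2.95.
tofu only: max(1334/194, 4.6/2.4) = 6.876 servings → $4.81.
milk + salmon: the both-tight solution has a negative serving — not a feasible corner.
milk + spinach with both tight: 1.095 servings and 1.952 servings → $2.70.
milk + tofu with both tight: 2.97 servings and 1.793 servings → $2.74.
salmon + spinach with both tight: 1.305 servings and 1.489 servings → $6.66.
salmon + tofu with both tight: 2.517 servings and 0.9727 servings → $10.37.
spinach + tofu: intersection lies outside the first quadrant.
Cheapest feasible corner: $2.70.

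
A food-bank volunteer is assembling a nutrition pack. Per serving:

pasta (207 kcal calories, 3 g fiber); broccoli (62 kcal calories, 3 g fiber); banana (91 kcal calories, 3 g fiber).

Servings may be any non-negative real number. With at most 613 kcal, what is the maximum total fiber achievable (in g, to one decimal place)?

Fiber per kcal: broccoli 0.04839, banana 0.03297, pasta 0.01449.
With no serving limits, spend the whole calories allowance on broccoli: 613 kcal / 62 kcal × 3 g = 29.7 g.

29.7 g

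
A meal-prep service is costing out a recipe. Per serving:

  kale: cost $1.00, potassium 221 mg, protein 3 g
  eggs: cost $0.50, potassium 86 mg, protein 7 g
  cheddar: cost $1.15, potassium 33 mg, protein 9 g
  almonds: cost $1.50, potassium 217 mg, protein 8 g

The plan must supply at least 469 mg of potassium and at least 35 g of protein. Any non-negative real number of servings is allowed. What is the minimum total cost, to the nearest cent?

This is a tiny linear program; its minimum lies at a vertex of the feasible set. List the vertices and price them.
kale only: max(469/221, 35/3) = 11.67 servings → $11.67.
eggs only: max(469/86, 35/7) = 5.453 servings → $2.73.
cheddar only: max(469/33, 35/9) = 14.21 servings → $16.34.
almonds only: max(469/217, 35/8) = 4.375 servings → $6.56.
kale + eggs with both tight: 0.2118 servings and 4.909 servings → $2.67.
kale + cheddar with both tight: 1.622 servings and 3.348 servings → $5.47.
kale + almonds with both targets exact would need a negative amount; discard.
eggs + cheddar with both targets exact would need a negative amount; discard.
eggs + almonds with both tight: 4.625 servings and 0.3285 servings → $2.81.
cheddar + almonds with both tight: 2.275 servings and 1.815 servings → $5.34.
So the least-cost plan costs $2.67.

$2.67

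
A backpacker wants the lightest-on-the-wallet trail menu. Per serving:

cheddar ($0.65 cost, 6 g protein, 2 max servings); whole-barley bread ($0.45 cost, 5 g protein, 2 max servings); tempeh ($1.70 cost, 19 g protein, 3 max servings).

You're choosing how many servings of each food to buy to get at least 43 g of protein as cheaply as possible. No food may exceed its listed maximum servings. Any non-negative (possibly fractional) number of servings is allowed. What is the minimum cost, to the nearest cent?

$3.85

Cost per g of protein: tempeh $0.0895, whole-barley bread $0.0900, cheddar $0.1083.
Take 2.263 servings of tempeh: +43.0 g protein for $3.85 (total $3.85, still need 0.0 g).
Filling from the cheapest source first is optimal under one linear minimum: $3.85.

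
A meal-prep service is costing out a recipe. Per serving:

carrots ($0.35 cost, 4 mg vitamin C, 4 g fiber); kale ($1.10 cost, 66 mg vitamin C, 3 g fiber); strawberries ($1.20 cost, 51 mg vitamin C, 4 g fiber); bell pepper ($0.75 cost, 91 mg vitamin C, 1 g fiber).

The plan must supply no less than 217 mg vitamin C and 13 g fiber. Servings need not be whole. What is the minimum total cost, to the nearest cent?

$2.64

The cheapest plan sits at a corner of the feasible region — with two constraints it uses at most two foods.
carrots only: max(217/4, 13/4) = 54.25 servings → $18.99.
kale only: max(217/66, 13/3) = 4.333 servings → $4.77.
strawberries only: max(217/51, 13/4) = 4.255 servings → $5.11.
bell pepper only: max(217/91, 13/1) = 13 servings → $9.75.
carrots + kale with both tight: 0.8214 servings and 3.238 servings → $3.85.
carrots + strawberries: the both-tight solution has a negative serving — not a feasible corner.
carrots + bell pepper with both tight: 2.683 servings and 2.267 servings → $2.64.
kale + strawberries with both tight: 1.847 servings and 1.865 servings → $4.27.
kale + bell pepper: the both-tight solution has a negative serving — not a feasible corner.
strawberries + bell pepper with both tight: 3.086 servings and 0.655 servings → $4.19.
So the least-cost plan costs $2.64.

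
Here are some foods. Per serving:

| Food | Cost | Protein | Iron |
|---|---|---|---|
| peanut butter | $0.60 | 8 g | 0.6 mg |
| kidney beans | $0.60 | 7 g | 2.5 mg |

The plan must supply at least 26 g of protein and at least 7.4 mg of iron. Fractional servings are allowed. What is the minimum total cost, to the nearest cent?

This is a tiny linear program; its minimum lies at a vertex of the feasible set. List the vertices and price them.
peanut butter only: max(26/8, 7.4/0.6) = 12.33 servings → $7.40.
kidney beans only: max(26/7, 7.4/2.5) = 3.714 servings → $2.23.
peanut butter + kidney beans with both tight: 0.8354 servings and 2.759 servings → $2.16.
The minimum over all feasible corners is $2.16.

$2.16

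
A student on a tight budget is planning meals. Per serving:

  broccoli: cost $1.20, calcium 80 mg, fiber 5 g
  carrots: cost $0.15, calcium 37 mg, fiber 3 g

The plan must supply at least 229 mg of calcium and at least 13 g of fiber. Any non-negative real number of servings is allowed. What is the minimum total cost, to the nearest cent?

broccoli only: max(229/80, 13/5) = 2.862 servings → $3.44.
carrots only: max(229/37, 13/3) = 6.189 servings → $0.93.
broccoli + carrots: the both-tight solution has a negative serving — not a feasible corner.
Cheapest feasible corner: $0.93.

$0.93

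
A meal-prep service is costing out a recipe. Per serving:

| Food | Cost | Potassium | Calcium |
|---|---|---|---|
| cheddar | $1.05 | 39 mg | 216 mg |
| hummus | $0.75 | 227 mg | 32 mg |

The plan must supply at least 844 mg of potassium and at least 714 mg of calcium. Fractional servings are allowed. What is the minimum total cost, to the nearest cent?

A basic optimal solution has at most two foods positive. Try each food alone and each pair with both targets met exactly.
cheddar only: max(844/39, 714/216) = 21.64 servings → $22.72.
hummus only: max(844/227, 714/32) = 22.31 servings → $16.73.
cheddar + hummus with both tight: 2.827 servings and 3.232 servings → $5.39.
The minimum over all feasible corners is $5.39.

$5.39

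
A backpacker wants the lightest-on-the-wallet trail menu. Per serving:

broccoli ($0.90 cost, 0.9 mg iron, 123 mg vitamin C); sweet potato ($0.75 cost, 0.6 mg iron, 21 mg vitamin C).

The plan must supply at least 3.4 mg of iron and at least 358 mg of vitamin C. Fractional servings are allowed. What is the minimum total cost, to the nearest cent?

With two linear requirements the optimum uses one or two foods; enumerate the corners.
broccoli only: max(3.4/0.9, 358/123) = 3.778 servings → $3.40.
sweet potato only: max(3.4/0.6, 358/21) = 17.05 servings → $12.79.
broccoli + sweet potato with both tight: 2.612 servings and 1.749 servings → $3.66.
The minimum over all feasible corners is $3.40.

$3.40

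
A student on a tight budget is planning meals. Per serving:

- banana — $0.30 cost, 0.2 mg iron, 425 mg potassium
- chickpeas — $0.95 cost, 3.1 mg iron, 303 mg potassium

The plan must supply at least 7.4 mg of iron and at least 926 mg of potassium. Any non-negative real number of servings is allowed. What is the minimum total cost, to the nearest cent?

Minimising a linear cost over {iron ≥ 7.4, potassium ≥ 926, servings ≥ 0} — the optimum is at a vertex, using one or two foods.
banana only: max(7.4/0.2, 926/425) = 37 servings → $11.10.
chickpeas only: max(7.4/3.1, 926/303) = 3.056 servings → $2.90.
banana + chickpeas with both tight: 0.5 servings and 2.355 servings → $2.39.
So the least-cost plan costs $2.39.

$2.39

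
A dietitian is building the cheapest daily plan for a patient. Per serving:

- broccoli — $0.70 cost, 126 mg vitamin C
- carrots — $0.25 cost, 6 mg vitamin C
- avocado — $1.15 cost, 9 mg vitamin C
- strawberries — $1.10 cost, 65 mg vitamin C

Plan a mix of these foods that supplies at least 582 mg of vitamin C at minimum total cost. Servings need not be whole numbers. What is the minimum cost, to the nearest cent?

Cost per mg of vitamin C: broccoli $0.0056, strawberries $0.0169, carrots $0.0417, avocado $0.1278.
With no serving limits, use only broccoli: 582 mg / 126 mg = 4.619 servings × $0.70 = $3.23.

$3.23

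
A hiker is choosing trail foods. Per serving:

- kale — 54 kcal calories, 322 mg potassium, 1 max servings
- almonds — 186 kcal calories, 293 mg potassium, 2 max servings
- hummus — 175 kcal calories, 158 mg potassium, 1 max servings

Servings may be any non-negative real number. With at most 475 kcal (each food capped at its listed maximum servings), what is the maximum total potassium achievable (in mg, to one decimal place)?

Potassium per kcal: kale 5.963, almonds 1.575, hummus 0.9029.
Take 1 serving of kale: uses 54 kcal, +322.0 mg potassium (running total 322.0 mg).
Take 2 servings of almonds: uses 372 kcal, +586.0 mg potassium (running total 908.0 mg).
Take 0.28 servings of hummus: uses 49 kcal, +44.2 mg potassium (running total 952.2 mg).
Filling greedily by potassium-per-kcal is optimal for one linear limit, giving 952.2 mg.

952.2 mg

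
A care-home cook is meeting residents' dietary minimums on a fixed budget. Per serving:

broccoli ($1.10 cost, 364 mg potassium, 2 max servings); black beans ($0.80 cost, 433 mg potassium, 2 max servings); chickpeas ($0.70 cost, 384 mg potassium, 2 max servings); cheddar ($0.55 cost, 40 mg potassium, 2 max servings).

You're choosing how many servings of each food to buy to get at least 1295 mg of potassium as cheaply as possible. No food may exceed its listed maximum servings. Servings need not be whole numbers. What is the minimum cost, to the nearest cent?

Cost per mg of potassium: chickpeas $0.0018, black beans $0.0018, broccoli $0.0030, cheddar $0.0138.
Take 2 servings of chickpeas: +768.0 mg potassium for $1.40 (total $1.40, still need 527.0 mg).
Take 1.217 servings of black beans: +527.0 mg potassium for $0.97 (total $2.37, still need 0.0 mg).
Filling from the cheapest source first is optimal under one linear minimum: $2.37.

$2.37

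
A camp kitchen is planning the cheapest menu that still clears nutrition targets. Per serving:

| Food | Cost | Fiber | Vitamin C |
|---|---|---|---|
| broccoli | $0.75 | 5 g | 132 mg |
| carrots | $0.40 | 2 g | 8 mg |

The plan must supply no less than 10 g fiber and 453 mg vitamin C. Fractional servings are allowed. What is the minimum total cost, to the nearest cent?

$2.57

Compare the cost at each extreme point of the feasible region.
broccoli only: max(10/5, 453/132) = 3.432 servings → $2.57.
carrots only: max(10/2, 453/8) = 56.62 servings → $22.65.
broccoli + carrots with both targets exact would need a negative amount; discard.
The minimum over all feasible corners is $2.57.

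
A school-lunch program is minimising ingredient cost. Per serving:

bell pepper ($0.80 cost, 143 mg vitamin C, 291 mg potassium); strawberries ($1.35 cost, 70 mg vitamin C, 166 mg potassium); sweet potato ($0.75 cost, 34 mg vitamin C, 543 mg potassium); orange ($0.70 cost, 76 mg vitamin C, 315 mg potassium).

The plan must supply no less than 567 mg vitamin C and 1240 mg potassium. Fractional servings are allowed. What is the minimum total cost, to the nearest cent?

$3.27

The cheapest plan sits at a corner of the feasible region — with two constraints it uses at most two foods.
bell pepper only: max(567/143, 1240/291) = 4.261 servings → $3.41.
strawberries only: max(567/70, 1240/166) = 8.1 servings → $10.94.
sweet potato only: max(567/34, 1240/543) = 16.68 servings → $12.51.
orange only: max(567/76, 1240/315) = 7.461 servings → $5.22.
bell pepper + strawberries with both tight: 2.174 servings and 3.659 servings → $6.68.
bell pepper + sweet potato with both tight: 3.922 servings and 0.1819 servings → $3.27.
bell pepper + orange with both tight: 3.679 servings and 0.5374 servings → $3.32.
strawberries + sweet potato: the both-tight solution has a negative serving — not a feasible corner.
strawberries + orange: the both-tight solution has a negative serving — not a feasible corner.
sweet potato + orange: intersection lies outside the first quadrant.
The minimum over all feasible corners is $3.27.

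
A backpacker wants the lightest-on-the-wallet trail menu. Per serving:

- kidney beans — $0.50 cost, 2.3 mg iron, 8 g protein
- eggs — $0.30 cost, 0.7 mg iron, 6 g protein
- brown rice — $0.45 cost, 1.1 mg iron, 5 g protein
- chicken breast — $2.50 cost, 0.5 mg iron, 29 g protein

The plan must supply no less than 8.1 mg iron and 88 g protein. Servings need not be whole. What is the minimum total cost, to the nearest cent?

$4.40

With two linear requirements the optimum uses one or two foods; enumerate the corners.
kidney beans only: max(8.1/2.3, 88/8) = 11 servings → $5.50.
eggs only: max(8.1/0.7, 88/6) = 14.67 servings → $4.40.
brown rice only: max(8.1/1.1, 88/5) = 17.6 servings → $7.92.
chicken breast only: max(8.1/0.5, 88/29) = 16.2 servings → $40.50.
kidney beans + eggs: intersection lies outside the first quadrant.
kidney beans + brown rice: the both-tight solution has a negative serving — not a feasible corner.
kidney beans + chicken breast with both tight: 3.045 servings and 2.195 servings → $7.01.
eggs + brown rice with both targets exact would need a negative amount; discard.
eggs + chicken breast with both tight: 11.03 servings and 0.7514 servings → $5.19.
brown rice + chicken breast with both tight: 6.493 servings and 1.915 servings → $7.71.
The minimum over all feasible corners is $4.40.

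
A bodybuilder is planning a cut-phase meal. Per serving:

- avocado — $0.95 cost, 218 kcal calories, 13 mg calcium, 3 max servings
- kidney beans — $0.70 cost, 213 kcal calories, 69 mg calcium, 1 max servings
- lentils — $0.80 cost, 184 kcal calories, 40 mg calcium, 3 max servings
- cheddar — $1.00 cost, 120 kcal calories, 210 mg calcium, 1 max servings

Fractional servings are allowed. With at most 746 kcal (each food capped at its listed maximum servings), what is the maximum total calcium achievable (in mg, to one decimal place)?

368.8 mg

Calcium per kcal: cheddar 1.75, kidney beans 0.3239, lentils 0.2174, avocado 0.05963.
Take 1 serving of cheddar: uses 120 kcal, +210.0 mg calcium (running total 210.0 mg).
Take 1 serving of kidney beans: uses 213 kcal, +69.0 mg calcium (running total 279.0 mg).
Take 2.245 servings of lentils: uses 413 kcal, +89.8 mg calcium (running total 368.8 mg).
Greedy by best ratio exhausts the calories allowance optimally: 368.8 mg.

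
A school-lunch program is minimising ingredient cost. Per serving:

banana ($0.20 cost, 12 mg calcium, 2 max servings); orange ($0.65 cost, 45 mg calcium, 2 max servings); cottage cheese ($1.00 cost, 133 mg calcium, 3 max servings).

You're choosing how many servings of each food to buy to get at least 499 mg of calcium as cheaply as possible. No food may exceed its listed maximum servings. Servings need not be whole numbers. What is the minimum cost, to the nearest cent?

Cost per mg of calcium: cottage cheese $0.0075, orange $0.0144, banana $0.0167.
Take 3 servings of cottage cheese: +399.0 mg calcium for $3.00 (total $3.00, still need 100.0 mg).
Take 2 servings of orange: +90.0 mg calcium for $1.30 (total $4.30, still need 10.0 mg).
Take 0.8333 servings of banana: +10.0 mg calcium for $0.17 (total $4.47, still need 0.0 mg).
Greedy by cheapest-per-mg is optimal for a single linear constraint, so the minimum cost is $4.47.

$4.47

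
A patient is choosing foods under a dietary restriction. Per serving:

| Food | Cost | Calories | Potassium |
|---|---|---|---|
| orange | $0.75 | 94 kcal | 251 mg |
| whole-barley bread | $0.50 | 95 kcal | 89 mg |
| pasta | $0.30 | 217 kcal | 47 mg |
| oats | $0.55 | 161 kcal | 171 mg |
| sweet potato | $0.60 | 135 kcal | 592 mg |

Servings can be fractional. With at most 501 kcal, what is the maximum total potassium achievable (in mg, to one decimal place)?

2197.0 mg

Potassium per kcal: sweet potato 4.385, orange 2.67, oats 1.062, whole-barley bread 0.9368, pasta 0.2166.
With no serving limits, spend the whole calories allowance on sweet potato: 501 kcal / 135 kcal × 592 mg = 2197.0 mg.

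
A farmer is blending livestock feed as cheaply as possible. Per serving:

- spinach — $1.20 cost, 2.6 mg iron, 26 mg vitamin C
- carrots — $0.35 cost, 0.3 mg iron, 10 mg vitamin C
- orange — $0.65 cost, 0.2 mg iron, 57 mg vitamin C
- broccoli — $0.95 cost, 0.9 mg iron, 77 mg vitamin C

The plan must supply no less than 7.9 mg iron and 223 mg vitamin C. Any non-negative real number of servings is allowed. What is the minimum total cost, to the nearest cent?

$4.78

For a min-cost LP with two ≥-constraints, a basic feasible solution has at most two positive variables.
spinach only: max(7.9/2.6, 223/26) = 8.577 servings → $10.29.
carrots only: max(7.9/0.3, 223/10) = 26.33 servings → $9.22.
orange only: max(7.9/0.2, 223/57) = 39.5 servings → $25.68.
broccoli only: max(7.9/0.9, 223/77) = 8.778 servings → $8.34.
spinach + carrots with both tight: 0.6648 servings and 20.57 servings → $8.00.
spinach + orange with both tight: 2.837 servings and 2.618 servings → $5.11.
spinach + broccoli with both tight: 2.305 servings and 2.118 servings → $4.78.
carrots + orange with both targets exact would need a negative amount; discard.
carrots + broccoli: intersection lies outside the first quadrant.
orange + broccoli with both targets exact would need a negative amount; discard.
The minimum over all feasible corners is $4.78.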